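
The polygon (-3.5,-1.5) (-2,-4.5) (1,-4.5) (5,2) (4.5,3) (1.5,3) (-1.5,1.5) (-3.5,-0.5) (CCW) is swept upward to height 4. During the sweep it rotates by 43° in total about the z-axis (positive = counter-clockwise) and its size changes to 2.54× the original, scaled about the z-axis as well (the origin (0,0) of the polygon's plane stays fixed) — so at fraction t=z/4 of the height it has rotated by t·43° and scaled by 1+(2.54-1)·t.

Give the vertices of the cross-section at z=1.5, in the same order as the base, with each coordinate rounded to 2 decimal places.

t = z/height = 1.5/4 = 0.375
s = 1 + (scale-1)·z/height = 1 + (2.54-1)·1.5/4 = 1.577500
θ = twist·z/height = 43°·1.5/4 = 16.1250° = 0.281434 rad
cos θ = 0.960658, sin θ = 0.277734 (intermediates below are computed at full precision and shown rounded to 5 d.p.)
v1: (-3.5,-1.5) → rotate → (-2.94570,-2.41306) → ×s → (-4.64685,-3.80660) → (-4.65,-3.81)
v2: (-2,-4.5) → rotate → (-0.67151,-4.87843) → ×s → (-1.05931,-7.69572) → (-1.06,-7.70)
v3: (1,-4.5) → rotate → (2.21046,-4.04523) → ×s → (3.48700,-6.38135) → (3.49,-6.38)
v4: (5,2) → rotate → (4.24782,3.30999) → ×s → (6.70094,5.22150) → (6.70,5.22)
v5: (4.5,3) → rotate → (3.48976,4.13178) → ×s → (5.50510,6.51788) → (5.51,6.52)
v6: (1.5,3) → rotate → (0.60779,3.29857) → ×s → (0.95878,5.20350) → (0.96,5.20)
v7: (-1.5,1.5) → rotate → (-1.85759,1.02439) → ×s → (-2.93034,1.61597) → (-2.93,1.62)
v8: (-3.5,-0.5) → rotate → (-3.22344,-1.45240) → ×s → (-5.08497,-2.29116) → (-5.08,-2.29)

Cross-section at z=1.5: (-4.65,-3.81) (-1.06,-7.70) (3.49,-6.38) (6.70,5.22) (5.51,6.52) (0.96,5.20) (-2.93,1.62) (-5.08,-2.29)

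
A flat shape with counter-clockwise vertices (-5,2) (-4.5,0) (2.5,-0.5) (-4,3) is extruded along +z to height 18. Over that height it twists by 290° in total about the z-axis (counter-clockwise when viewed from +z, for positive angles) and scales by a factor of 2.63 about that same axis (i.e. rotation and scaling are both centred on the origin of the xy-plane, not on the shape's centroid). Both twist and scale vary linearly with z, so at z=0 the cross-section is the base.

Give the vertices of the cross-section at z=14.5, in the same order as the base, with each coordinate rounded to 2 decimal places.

Cross-section at z=14.5: (10.59,6.57) (6.18,8.38) (-4.36,-3.97) (11.08,3.33)

t = z/height = 14.5/18 = 0.805556
s = 1 + (scale-1)·z/height = 1 + (2.63-1)·14.5/18 = 2.313056
θ = twist·z/height = 290°·14.5/18 = 233.6111° = 4.077283 rad
cos θ = -0.593263, sin θ = -0.805009 (intermediates below are computed at full precision and shown rounded to 5 d.p.)
v1: (-5,2) → rotate → (4.57633,2.83852) → ×s → (10.58531,6.56565) → (10.59,6.57)
v2: (-4.5,0) → rotate → (2.66968,3.62254) → ×s → (6.17512,8.37914) → (6.18,8.38)
v3: (2.5,-0.5) → rotate → (-1.88566,-1.71589) → ×s → (-4.36164,-3.96895) → (-4.36,-3.97)
v4: (-4,3) → rotate → (4.78808,1.44025) → ×s → (11.07509,3.33137) → (11.08,3.33)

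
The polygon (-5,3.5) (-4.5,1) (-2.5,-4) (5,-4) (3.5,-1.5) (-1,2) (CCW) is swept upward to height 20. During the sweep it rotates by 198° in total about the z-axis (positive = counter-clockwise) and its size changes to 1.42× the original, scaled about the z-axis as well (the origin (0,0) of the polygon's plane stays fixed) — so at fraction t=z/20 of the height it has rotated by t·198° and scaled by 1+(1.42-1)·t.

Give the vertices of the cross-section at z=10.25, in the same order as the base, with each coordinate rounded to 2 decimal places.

Cross-section at z=10.25: (-2.96,-6.80) (-0.10,-5.60) (5.37,-2.01) (3.56,6.92) (0.94,4.53) (-2.14,-1.67)

t = z/height = 10.25/20 = 0.5125
s = 1 + (scale-1)·z/height = 1 + (1.42-1)·10.25/20 = 1.215250
θ = twist·z/height = 198°·10.25/20 = 101.4750° = 1.771073 rad
cos θ = -0.198940, sin θ = 0.980012 (intermediates below are computed at full precision and shown rounded to 5 d.p.)
v1: (-5,3.5) → rotate → (-2.43534,-5.59635) → ×s → (-2.95955,-6.80096) → (-2.96,-6.80)
v2: (-4.5,1) → rotate → (-0.08478,-4.60899) → ×s → (-0.10303,-5.60108) → (-0.10,-5.60)
v3: (-2.5,-4) → rotate → (4.41740,-1.65427) → ×s → (5.36824,-2.01035) → (5.37,-2.01)
v4: (5,-4) → rotate → (2.92534,5.69582) → ×s → (3.55503,6.92184) → (3.56,6.92)
v5: (3.5,-1.5) → rotate → (0.77373,3.72845) → ×s → (0.94027,4.53100) → (0.94,4.53)
v6: (-1,2) → rotate → (-1.76108,-1.37789) → ×s → (-2.14016,-1.67448) → (-2.14,-1.67)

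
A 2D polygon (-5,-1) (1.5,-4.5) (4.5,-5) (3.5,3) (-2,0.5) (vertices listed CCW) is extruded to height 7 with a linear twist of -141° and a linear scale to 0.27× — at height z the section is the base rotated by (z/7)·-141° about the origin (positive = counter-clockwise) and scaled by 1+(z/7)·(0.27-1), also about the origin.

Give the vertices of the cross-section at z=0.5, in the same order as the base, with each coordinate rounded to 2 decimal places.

Cross-section at z=0.5: (-4.83,-0.10) (0.65,-4.45) (3.37,-5.41) (3.76,2.22) (-1.78,0.80)

t = z/height = 0.5/7 = 0.0714286
s = 1 + (scale-1)·z/height = 1 + (0.27-1)·0.5/7 = 0.947857
θ = twist·z/height = -141°·0.5/7 = -10.0714° = -0.175780 rad
cos θ = 0.984591, sin θ = -0.174876 (intermediates below are computed at full precision and shown rounded to 5 d.p.)
v1: (-5,-1) → rotate → (-5.09783,-0.11021) → ×s → (-4.83201,-0.10446) → (-4.83,-0.10)
v2: (1.5,-4.5) → rotate → (0.68994,-4.69297) → ×s → (0.65397,-4.44827) → (0.65,-4.45)
v3: (4.5,-5) → rotate → (3.55628,-5.70989) → ×s → (3.37084,-5.41216) → (3.37,-5.41)
v4: (3.5,3) → rotate → (3.97069,2.34171) → ×s → (3.76365,2.21960) → (3.76,2.22)
v5: (-2,0.5) → rotate → (-1.88174,0.84205) → ×s → (-1.78362,0.79814) → (-1.78,0.80)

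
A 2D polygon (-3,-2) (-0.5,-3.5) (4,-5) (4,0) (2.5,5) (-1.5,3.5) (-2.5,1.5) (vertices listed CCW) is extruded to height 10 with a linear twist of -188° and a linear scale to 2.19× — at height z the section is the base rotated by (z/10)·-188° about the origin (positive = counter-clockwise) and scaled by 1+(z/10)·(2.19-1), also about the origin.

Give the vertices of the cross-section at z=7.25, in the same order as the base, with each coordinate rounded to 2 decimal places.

t = z/height = 7.25/10 = 0.725
s = 1 + (scale-1)·z/height = 1 + (2.19-1)·7.25/10 = 1.862750
θ = twist·z/height = -188°·7.25/10 = -136.3000° = -2.378884 rad
cos θ = -0.722967, sin θ = -0.690882 (intermediates below are computed at full precision and shown rounded to 5 d.p.)
v1: (-3,-2) → rotate → (0.78714,3.51858) → ×s → (1.46624,6.55424) → (1.47,6.55)
v2: (-0.5,-3.5) → rotate → (-2.05660,2.87583) → ×s → (-3.83094,5.35695) → (-3.83,5.36)
v3: (4,-5) → rotate → (-6.34628,0.85131) → ×s → (-11.82153,1.58577) → (-11.82,1.59)
v4: (4,0) → rotate → (-2.89187,-2.76353) → ×s → (-5.38683,-5.14776) → (-5.39,-5.15)
v5: (2.5,5) → rotate → (1.64699,-5.34204) → ×s → (3.06794,-9.95089) → (3.07,-9.95)
v6: (-1.5,3.5) → rotate → (3.50254,-1.49406) → ×s → (6.52435,-2.78306) → (6.52,-2.78)
v7: (-2.5,1.5) → rotate → (2.84374,0.64276) → ×s → (5.29718,1.19729) → (5.30,1.20)

Cross-section at z=7.25: (1.47,6.55) (-3.83,5.36) (-11.82,1.59) (-5.39,-5.15) (3.07,-9.95) (6.52,-2.78) (5.30,1.20)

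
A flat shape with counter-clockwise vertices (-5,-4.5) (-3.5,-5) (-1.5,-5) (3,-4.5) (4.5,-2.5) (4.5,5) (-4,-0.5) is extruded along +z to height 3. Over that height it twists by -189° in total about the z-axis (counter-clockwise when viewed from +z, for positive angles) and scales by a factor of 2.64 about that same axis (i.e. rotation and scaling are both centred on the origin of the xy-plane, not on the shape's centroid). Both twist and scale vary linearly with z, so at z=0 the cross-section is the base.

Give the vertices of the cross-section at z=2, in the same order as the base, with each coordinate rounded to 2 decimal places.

Cross-section at z=2: (-1.47,14.00) (-4.16,12.08) (-6.62,8.69) (-11.31,0.46) (-9.77,-4.54) (2.93,-13.77) (4.07,7.39)

t = z/height = 2/3 = 0.666667
s = 1 + (scale-1)·z/height = 1 + (2.64-1)·2/3 = 2.093333
θ = twist·z/height = -189°·2/3 = -126.0000° = -2.199115 rad
cos θ = -0.587785, sin θ = -0.809017 (intermediates below are computed at full precision and shown rounded to 5 d.p.)
v1: (-5,-4.5) → rotate → (-0.70165,6.69012) → ×s → (-1.46879,14.00465) → (-1.47,14.00)
v2: (-3.5,-5) → rotate → (-1.98784,5.77049) → ×s → (-4.16120,12.07955) → (-4.16,12.08)
v3: (-1.5,-5) → rotate → (-3.16341,4.15245) → ×s → (-6.62207,8.69247) → (-6.62,8.69)
v4: (3,-4.5) → rotate → (-5.40393,0.21798) → ×s → (-11.31223,0.45631) → (-11.31,0.46)
v5: (4.5,-2.5) → rotate → (-4.66758,-2.17111) → ×s → (-9.77079,-4.54486) → (-9.77,-4.54)
v6: (4.5,5) → rotate → (1.40005,-6.57950) → ×s → (2.93077,-13.77309) → (2.93,-13.77)
v7: (-4,-0.5) → rotate → (1.94663,3.52996) → ×s → (4.07495,7.38938) → (4.07,7.39)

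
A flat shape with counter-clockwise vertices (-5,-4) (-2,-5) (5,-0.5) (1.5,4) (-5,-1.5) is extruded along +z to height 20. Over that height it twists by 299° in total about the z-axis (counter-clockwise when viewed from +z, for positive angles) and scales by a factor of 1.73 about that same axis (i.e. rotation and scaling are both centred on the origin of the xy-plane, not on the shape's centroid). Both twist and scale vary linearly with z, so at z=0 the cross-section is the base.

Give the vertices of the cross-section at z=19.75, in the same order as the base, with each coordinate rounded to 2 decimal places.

t = z/height = 19.75/20 = 0.9875
s = 1 + (scale-1)·z/height = 1 + (1.73-1)·19.75/20 = 1.720875
θ = twist·z/height = 299°·19.75/20 = 295.2625° = 5.153303 rad
cos θ = 0.426766, sin θ = -0.904362 (intermediates below are computed at full precision and shown rounded to 5 d.p.)
v1: (-5,-4) → rotate → (-5.75128,2.81475) → ×s → (-9.89723,4.84383) → (-9.90,4.84)
v2: (-2,-5) → rotate → (-5.37534,-0.32511) → ×s → (-9.25029,-0.55947) → (-9.25,-0.56)
v3: (5,-0.5) → rotate → (1.68165,-4.73519) → ×s → (2.89391,-8.14868) → (2.89,-8.15)
v4: (1.5,4) → rotate → (4.25760,0.35052) → ×s → (7.32679,0.60320) → (7.33,0.60)
v5: (-5,-1.5) → rotate → (-3.49037,3.88166) → ×s → (-6.00650,6.67985) → (-6.01,6.68)

Cross-section at z=19.75: (-9.90,4.84) (-9.25,-0.56) (2.89,-8.15) (7.33,0.60) (-6.01,6.68)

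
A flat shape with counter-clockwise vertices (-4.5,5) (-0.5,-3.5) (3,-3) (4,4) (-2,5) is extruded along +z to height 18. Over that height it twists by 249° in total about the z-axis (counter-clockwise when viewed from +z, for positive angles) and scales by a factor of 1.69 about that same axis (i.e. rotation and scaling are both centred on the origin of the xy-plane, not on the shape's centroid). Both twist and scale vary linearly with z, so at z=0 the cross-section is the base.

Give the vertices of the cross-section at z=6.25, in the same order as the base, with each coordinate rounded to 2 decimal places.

t = z/height = 6.25/18 = 0.347222
s = 1 + (scale-1)·z/height = 1 + (1.69-1)·6.25/18 = 1.239583
θ = twist·z/height = 249°·6.25/18 = 86.4583° = 1.508983 rad
cos θ = 0.061774, sin θ = 0.998090 (intermediates below are computed at full precision and shown rounded to 5 d.p.)
v1: (-4.5,5) → rotate → (-5.26844,-4.18253) → ×s → (-6.53066,-5.18460) → (-6.53,-5.18)
v2: (-0.5,-3.5) → rotate → (3.46243,-0.71526) → ×s → (4.29197,-0.88662) → (4.29,-0.89)
v3: (3,-3) → rotate → (3.17959,2.80895) → ×s → (3.94137,3.48192) → (3.94,3.48)
v4: (4,4) → rotate → (-3.74526,4.23946) → ×s → (-4.64257,5.25516) → (-4.64,5.26)
v5: (-2,5) → rotate → (-5.11400,-1.68731) → ×s → (-6.33923,-2.09156) → (-6.34,-2.09)

Cross-section at z=6.25: (-6.53,-5.18) (4.29,-0.89) (3.94,3.48) (-4.64,5.26) (-6.34,-2.09)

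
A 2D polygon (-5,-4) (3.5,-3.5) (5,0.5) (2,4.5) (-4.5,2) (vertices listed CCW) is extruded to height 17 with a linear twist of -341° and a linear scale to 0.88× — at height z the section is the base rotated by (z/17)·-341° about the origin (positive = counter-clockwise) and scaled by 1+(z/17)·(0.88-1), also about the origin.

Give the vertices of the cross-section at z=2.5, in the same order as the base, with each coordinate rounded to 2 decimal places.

Cross-section at z=2.5: (-6.16,1.25) (-0.44,-4.84) (3.52,-3.46) (4.65,1.32) (-1.32,4.65)

t = z/height = 2.5/17 = 0.147059
s = 1 + (scale-1)·z/height = 1 + (0.88-1)·2.5/17 = 0.982353
θ = twist·z/height = -341°·2.5/17 = -50.1471° = -0.875231 rad
cos θ = 0.640819, sin θ = -0.767692 (intermediates below are computed at full precision and shown rounded to 5 d.p.)
v1: (-5,-4) → rotate → (-6.27486,1.27518) → ×s → (-6.16413,1.25268) → (-6.16,1.25)
v2: (3.5,-3.5) → rotate → (-0.44405,-4.92979) → ×s → (-0.43622,-4.84279) → (-0.44,-4.84)
v3: (5,0.5) → rotate → (3.58794,-3.51805) → ×s → (3.52463,-3.45597) → (3.52,-3.46)
v4: (2,4.5) → rotate → (4.73625,1.34830) → ×s → (4.65267,1.32451) → (4.65,1.32)
v5: (-4.5,2) → rotate → (-1.34830,4.73625) → ×s → (-1.32451,4.65267) → (-1.32,4.65)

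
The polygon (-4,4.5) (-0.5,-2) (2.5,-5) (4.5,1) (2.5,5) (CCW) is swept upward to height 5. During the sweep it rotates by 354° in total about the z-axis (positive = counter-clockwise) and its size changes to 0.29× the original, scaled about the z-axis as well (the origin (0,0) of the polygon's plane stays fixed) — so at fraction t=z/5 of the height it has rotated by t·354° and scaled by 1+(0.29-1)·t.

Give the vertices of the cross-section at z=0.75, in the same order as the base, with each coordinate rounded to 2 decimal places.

t = z/height = 0.75/5 = 0.15
s = 1 + (scale-1)·z/height = 1 + (0.29-1)·0.75/5 = 0.893500
θ = twist·z/height = 354°·0.75/5 = 53.1000° = 0.926770 rad
cos θ = 0.600420, sin θ = 0.799685 (intermediates below are computed at full precision and shown rounded to 5 d.p.)
v1: (-4,4.5) → rotate → (-6.00026,-0.49685) → ×s → (-5.36123,-0.44393) → (-5.36,-0.44)
v2: (-0.5,-2) → rotate → (1.29916,-1.60068) → ×s → (1.16080,-1.43021) → (1.16,-1.43)
v3: (2.5,-5) → rotate → (5.49947,-1.00289) → ×s → (4.91378,-0.89608) → (4.91,-0.90)
v4: (4.5,1) → rotate → (1.90221,4.19900) → ×s → (1.69962,3.75181) → (1.70,3.75)
v5: (2.5,5) → rotate → (-2.49737,5.00131) → ×s → (-2.23140,4.46867) → (-2.23,4.47)

Cross-section at z=0.75: (-5.36,-0.44) (1.16,-1.43) (4.91,-0.90) (1.70,3.75) (-2.23,4.47)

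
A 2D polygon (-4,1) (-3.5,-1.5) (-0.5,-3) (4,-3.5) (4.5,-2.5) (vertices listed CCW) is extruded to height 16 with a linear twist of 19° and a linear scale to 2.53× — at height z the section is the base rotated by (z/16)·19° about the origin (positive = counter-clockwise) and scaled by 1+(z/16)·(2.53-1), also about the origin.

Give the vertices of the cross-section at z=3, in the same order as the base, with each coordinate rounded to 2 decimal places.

Cross-section at z=3: (-5.22,0.96) (-4.38,-2.21) (-0.40,-3.89) (5.42,-4.18) (5.98,-2.85)

t = z/height = 3/16 = 0.1875
s = 1 + (scale-1)·z/height = 1 + (2.53-1)·3/16 = 1.286875
θ = twist·z/height = 19°·3/16 = 3.5625° = 0.062177 rad
cos θ = 0.998068, sin θ = 0.062137 (intermediates below are computed at full precision and shown rounded to 5 d.p.)
v1: (-4,1) → rotate → (-4.05441,0.74952) → ×s → (-5.21752,0.96454) → (-5.22,0.96)
v2: (-3.5,-1.5) → rotate → (-3.40003,-1.71458) → ×s → (-4.37541,-2.20645) → (-4.38,-2.21)
v3: (-0.5,-3) → rotate → (-0.31262,-3.02527) → ×s → (-0.40231,-3.89315) → (-0.40,-3.89)
v4: (4,-3.5) → rotate → (4.20975,-3.24469) → ×s → (5.41742,-4.17551) → (5.42,-4.18)
v5: (4.5,-2.5) → rotate → (4.64665,-2.21555) → ×s → (5.97965,-2.85114) → (5.98,-2.85)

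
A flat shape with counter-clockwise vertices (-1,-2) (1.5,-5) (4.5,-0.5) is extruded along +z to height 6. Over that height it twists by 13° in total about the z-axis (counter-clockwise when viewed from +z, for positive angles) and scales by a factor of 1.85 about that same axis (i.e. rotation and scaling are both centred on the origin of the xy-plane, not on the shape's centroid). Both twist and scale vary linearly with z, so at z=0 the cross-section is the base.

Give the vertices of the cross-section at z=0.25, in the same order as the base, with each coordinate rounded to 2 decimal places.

Cross-section at z=0.25: (-1.02,-2.08) (1.60,-5.16) (4.66,-0.47)

t = z/height = 0.25/6 = 0.0416667
s = 1 + (scale-1)·z/height = 1 + (1.85-1)·0.25/6 = 1.035417
θ = twist·z/height = 13°·0.25/6 = 0.5417° = 0.009454 rad
cos θ = 0.999955, sin θ = 0.009454 (intermediates below are computed at full precision and shown rounded to 5 d.p.)
v1: (-1,-2) → rotate → (-0.98105,-2.00936) → ×s → (-1.01579,-2.08053) → (-1.02,-2.08)
v2: (1.5,-5) → rotate → (1.54720,-4.98560) → ×s → (1.60200,-5.16217) → (1.60,-5.16)
v3: (4.5,-0.5) → rotate → (4.50453,-0.45744) → ×s → (4.66406,-0.47364) → (4.66,-0.47)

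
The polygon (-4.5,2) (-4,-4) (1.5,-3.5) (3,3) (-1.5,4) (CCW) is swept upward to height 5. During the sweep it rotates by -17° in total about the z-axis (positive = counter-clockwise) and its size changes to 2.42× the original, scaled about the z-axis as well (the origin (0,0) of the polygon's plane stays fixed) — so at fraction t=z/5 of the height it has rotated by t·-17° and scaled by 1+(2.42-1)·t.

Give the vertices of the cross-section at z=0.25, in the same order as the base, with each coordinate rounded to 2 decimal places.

Cross-section at z=0.25: (-4.79,2.21) (-4.35,-4.22) (1.55,-3.77) (3.26,3.16) (-1.54,4.31)

t = z/height = 0.25/5 = 0.05
s = 1 + (scale-1)·z/height = 1 + (2.42-1)·0.25/5 = 1.071000
θ = twist·z/height = -17°·0.25/5 = -0.8500° = -0.014835 rad
cos θ = 0.999890, sin θ = -0.014835 (intermediates below are computed at full precision and shown rounded to 5 d.p.)
v1: (-4.5,2) → rotate → (-4.46984,2.06654) → ×s → (-4.78719,2.21326) → (-4.79,2.21)
v2: (-4,-4) → rotate → (-4.05890,-3.94022) → ×s → (-4.34708,-4.21998) → (-4.35,-4.22)
v3: (1.5,-3.5) → rotate → (1.44791,-3.52187) → ×s → (1.55072,-3.77192) → (1.55,-3.77)
v4: (3,3) → rotate → (3.04417,2.95517) → ×s → (3.26031,3.16498) → (3.26,3.16)
v5: (-1.5,4) → rotate → (-1.44050,4.02181) → ×s → (-1.54277,4.30736) → (-1.54,4.31)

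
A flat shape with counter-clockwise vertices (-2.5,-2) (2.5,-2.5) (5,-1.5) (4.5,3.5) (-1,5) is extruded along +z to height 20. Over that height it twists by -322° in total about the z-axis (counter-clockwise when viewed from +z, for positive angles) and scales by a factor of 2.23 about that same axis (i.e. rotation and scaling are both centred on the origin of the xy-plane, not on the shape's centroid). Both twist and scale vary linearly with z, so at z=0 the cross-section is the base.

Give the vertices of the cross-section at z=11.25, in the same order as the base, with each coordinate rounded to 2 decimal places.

Cross-section at z=11.25: (4.30,3.30) (-4.15,4.31) (-8.41,2.70) (-7.73,-5.77) (1.53,-8.49)

t = z/height = 11.25/20 = 0.5625
s = 1 + (scale-1)·z/height = 1 + (2.23-1)·11.25/20 = 1.691875
θ = twist·z/height = -322°·11.25/20 = -181.1250° = -3.161228 rad
cos θ = -0.999807, sin θ = 0.019634 (intermediates below are computed at full precision and shown rounded to 5 d.p.)
v1: (-2.5,-2) → rotate → (2.53879,1.95053) → ×s → (4.29531,3.30005) → (4.30,3.30)
v2: (2.5,-2.5) → rotate → (-2.45043,2.54860) → ×s → (-4.14583,4.31192) → (-4.15,4.31)
v3: (5,-1.5) → rotate → (-4.96959,1.59788) → ×s → (-8.40792,2.70341) → (-8.41,2.70)
v4: (4.5,3.5) → rotate → (-4.56785,-3.41097) → ×s → (-7.72823,-5.77094) → (-7.73,-5.77)
v5: (-1,5) → rotate → (0.90164,-5.01867) → ×s → (1.52546,-8.49096) → (1.53,-8.49)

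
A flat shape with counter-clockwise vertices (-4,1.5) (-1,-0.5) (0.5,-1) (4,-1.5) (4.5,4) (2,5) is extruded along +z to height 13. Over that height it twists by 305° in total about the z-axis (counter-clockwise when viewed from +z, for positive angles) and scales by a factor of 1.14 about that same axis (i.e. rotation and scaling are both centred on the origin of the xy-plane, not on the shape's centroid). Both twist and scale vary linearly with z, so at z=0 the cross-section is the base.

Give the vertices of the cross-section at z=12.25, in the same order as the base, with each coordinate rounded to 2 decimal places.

Cross-section at z=12.25: (0.27,4.83) (-0.88,0.91) (-0.91,-0.88) (-0.27,-4.83) (5.84,-3.51) (6.08,-0.47)

t = z/height = 12.25/13 = 0.942308
s = 1 + (scale-1)·z/height = 1 + (1.14-1)·12.25/13 = 1.131923
θ = twist·z/height = 305°·12.25/13 = 287.4038° = 5.016143 rad
cos θ = 0.299105, sin θ = -0.954220 (intermediates below are computed at full precision and shown rounded to 5 d.p.)
v1: (-4,1.5) → rotate → (0.23491,4.26554) → ×s → (0.26590,4.82826) → (0.27,4.83)
v2: (-1,-0.5) → rotate → (-0.77621,0.80467) → ×s → (-0.87862,0.91082) → (-0.88,0.91)
v3: (0.5,-1) → rotate → (-0.80467,-0.77621) → ×s → (-0.91082,-0.87862) → (-0.91,-0.88)
v4: (4,-1.5) → rotate → (-0.23491,-4.26554) → ×s → (-0.26590,-4.82826) → (-0.27,-4.83)
v5: (4.5,4) → rotate → (5.16285,-3.09757) → ×s → (5.84395,-3.50621) → (5.84,-3.51)
v6: (2,5) → rotate → (5.36931,-0.41292) → ×s → (6.07765,-0.46739) → (6.08,-0.47)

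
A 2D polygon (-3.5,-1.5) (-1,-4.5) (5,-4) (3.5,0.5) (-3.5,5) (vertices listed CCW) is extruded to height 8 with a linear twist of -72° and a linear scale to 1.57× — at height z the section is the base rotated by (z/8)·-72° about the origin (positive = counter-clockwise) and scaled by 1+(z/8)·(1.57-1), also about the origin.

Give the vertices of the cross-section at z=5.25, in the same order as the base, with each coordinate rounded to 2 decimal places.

t = z/height = 5.25/8 = 0.65625
s = 1 + (scale-1)·z/height = 1 + (1.57-1)·5.25/8 = 1.374063
θ = twist·z/height = -72°·5.25/8 = -47.2500° = -0.824668 rad
cos θ = 0.678801, sin θ = -0.734323 (intermediates below are computed at full precision and shown rounded to 5 d.p.)
v1: (-3.5,-1.5) → rotate → (-3.47729,1.55193) → ×s → (-4.77801,2.13245) → (-4.78,2.13)
v2: (-1,-4.5) → rotate → (-3.98325,-2.32028) → ×s → (-5.47324,-3.18821) → (-5.47,-3.19)
v3: (5,-4) → rotate → (0.45671,-6.38682) → ×s → (0.62755,-8.77588) → (0.63,-8.78)
v4: (3.5,0.5) → rotate → (2.74296,-2.23073) → ×s → (3.76900,-3.06516) → (3.77,-3.07)
v5: (-3.5,5) → rotate → (1.29581,5.96413) → ×s → (1.78052,8.19509) → (1.78,8.20)

Cross-section at z=5.25: (-4.78,2.13) (-5.47,-3.19) (0.63,-8.78) (3.77,-3.07) (1.78,8.20)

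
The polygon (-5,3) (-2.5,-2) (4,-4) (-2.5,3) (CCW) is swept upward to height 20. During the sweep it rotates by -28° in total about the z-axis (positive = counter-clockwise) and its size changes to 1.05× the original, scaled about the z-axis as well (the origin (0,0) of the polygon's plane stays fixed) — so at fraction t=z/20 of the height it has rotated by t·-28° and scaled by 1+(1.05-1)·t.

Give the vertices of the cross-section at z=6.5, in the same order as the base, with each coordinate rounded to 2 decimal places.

t = z/height = 6.5/20 = 0.325
s = 1 + (scale-1)·z/height = 1 + (1.05-1)·6.5/20 = 1.016250
θ = twist·z/height = -28°·6.5/20 = -9.1000° = -0.158825 rad
cos θ = 0.987414, sin θ = -0.158158 (intermediates below are computed at full precision and shown rounded to 5 d.p.)
v1: (-5,3) → rotate → (-4.46259,3.75303) → ×s → (-4.53511,3.81402) → (-4.54,3.81)
v2: (-2.5,-2) → rotate → (-2.78485,-1.57943) → ×s → (-2.83010,-1.60510) → (-2.83,-1.61)
v3: (4,-4) → rotate → (3.31702,-4.58229) → ×s → (3.37092,-4.65675) → (3.37,-4.66)
v4: (-2.5,3) → rotate → (-1.99406,3.35764) → ×s → (-2.02646,3.41220) → (-2.03,3.41)

Cross-section at z=6.5: (-4.54,3.81) (-2.83,-1.61) (3.37,-4.66) (-2.03,3.41)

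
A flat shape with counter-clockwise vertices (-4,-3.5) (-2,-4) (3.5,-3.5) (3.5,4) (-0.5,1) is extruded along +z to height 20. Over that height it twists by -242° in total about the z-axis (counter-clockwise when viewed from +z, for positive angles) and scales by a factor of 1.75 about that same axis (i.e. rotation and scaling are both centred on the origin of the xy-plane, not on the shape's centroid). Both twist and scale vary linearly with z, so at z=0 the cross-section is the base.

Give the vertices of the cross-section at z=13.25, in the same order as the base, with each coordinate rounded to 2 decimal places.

Cross-section at z=13.25: (3.87,6.95) (0.80,6.65) (-6.70,3.17) (-2.92,-7.40) (1.21,-1.16)

t = z/height = 13.25/20 = 0.6625
s = 1 + (scale-1)·z/height = 1 + (1.75-1)·13.25/20 = 1.496875
θ = twist·z/height = -242°·13.25/20 = -160.3250° = -2.798199 rad
cos θ = -0.941618, sin θ = -0.336684 (intermediates below are computed at full precision and shown rounded to 5 d.p.)
v1: (-4,-3.5) → rotate → (2.58807,4.64240) → ×s → (3.87402,6.94909) → (3.87,6.95)
v2: (-2,-4) → rotate → (0.53650,4.43984) → ×s → (0.80307,6.64588) → (0.80,6.65)
v3: (3.5,-3.5) → rotate → (-4.47406,2.11727) → ×s → (-6.69710,3.16928) → (-6.70,3.17)
v4: (3.5,4) → rotate → (-1.94892,-4.94487) → ×s → (-2.91730,-7.40185) → (-2.92,-7.40)
v5: (-0.5,1) → rotate → (0.80749,-0.77328) → ×s → (1.20872,-1.15750) → (1.21,-1.16)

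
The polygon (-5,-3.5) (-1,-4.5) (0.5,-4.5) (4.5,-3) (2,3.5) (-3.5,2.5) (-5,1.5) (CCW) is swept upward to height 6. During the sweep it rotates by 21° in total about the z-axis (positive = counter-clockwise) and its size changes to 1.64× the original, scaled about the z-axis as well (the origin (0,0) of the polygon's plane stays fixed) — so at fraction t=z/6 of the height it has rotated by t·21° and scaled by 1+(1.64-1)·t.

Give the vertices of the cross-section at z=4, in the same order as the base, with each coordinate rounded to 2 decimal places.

t = z/height = 4/6 = 0.666667
s = 1 + (scale-1)·z/height = 1 + (1.64-1)·4/6 = 1.426667
θ = twist·z/height = 21°·4/6 = 14.0000° = 0.244346 rad
cos θ = 0.970296, sin θ = 0.241922 (intermediates below are computed at full precision and shown rounded to 5 d.p.)
v1: (-5,-3.5) → rotate → (-4.00475,-4.60564) → ×s → (-5.71345,-6.57072) → (-5.71,-6.57)
v2: (-1,-4.5) → rotate → (0.11835,-4.60825) → ×s → (0.16885,-6.57444) → (0.17,-6.57)
v3: (0.5,-4.5) → rotate → (1.57380,-4.24537) → ×s → (2.24528,-6.05673) → (2.25,-6.06)
v4: (4.5,-3) → rotate → (5.09210,-1.82224) → ×s → (7.26472,-2.59973) → (7.26,-2.60)
v5: (2,3.5) → rotate → (1.09386,3.87988) → ×s → (1.56058,5.53529) → (1.56,5.54)
v6: (-3.5,2.5) → rotate → (-4.00084,1.57901) → ×s → (-5.70786,2.25272) → (-5.71,2.25)
v7: (-5,1.5) → rotate → (-5.21436,0.24583) → ×s → (-7.43916,0.35072) → (-7.44,0.35)

Cross-section at z=4: (-5.71,-6.57) (0.17,-6.57) (2.25,-6.06) (7.26,-2.60) (1.56,5.54) (-5.71,2.25) (-7.44,0.35)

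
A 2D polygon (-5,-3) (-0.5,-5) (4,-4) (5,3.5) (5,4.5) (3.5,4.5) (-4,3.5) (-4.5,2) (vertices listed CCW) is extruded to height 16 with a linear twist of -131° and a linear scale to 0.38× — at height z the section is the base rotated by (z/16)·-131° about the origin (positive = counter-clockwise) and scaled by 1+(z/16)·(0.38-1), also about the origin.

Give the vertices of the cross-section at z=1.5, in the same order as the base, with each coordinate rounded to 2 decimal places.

t = z/height = 1.5/16 = 0.09375
s = 1 + (scale-1)·z/height = 1 + (0.38-1)·1.5/16 = 0.941875
θ = twist·z/height = -131°·1.5/16 = -12.2813° = -0.214348 rad
cos θ = 0.977115, sin θ = -0.212711 (intermediates below are computed at full precision and shown rounded to 5 d.p.)
v1: (-5,-3) → rotate → (-5.52371,-1.86779) → ×s → (-5.20264,-1.75923) → (-5.20,-1.76)
v2: (-0.5,-5) → rotate → (-1.55211,-4.77922) → ×s → (-1.46189,-4.50143) → (-1.46,-4.50)
v3: (4,-4) → rotate → (3.05762,-4.75930) → ×s → (2.87989,-4.48267) → (2.88,-4.48)
v4: (5,3.5) → rotate → (5.63006,2.35635) → ×s → (5.30282,2.21939) → (5.30,2.22)
v5: (5,4.5) → rotate → (5.84277,3.33347) → ×s → (5.50316,3.13971) → (5.50,3.14)
v6: (3.5,4.5) → rotate → (4.37710,3.65253) → ×s → (4.12268,3.44023) → (4.12,3.44)
v7: (-4,3.5) → rotate → (-3.16397,4.27075) → ×s → (-2.98007,4.02251) → (-2.98,4.02)
v8: (-4.5,2) → rotate → (-3.97160,2.91143) → ×s → (-3.74075,2.74220) → (-3.74,2.74)

Cross-section at z=1.5: (-5.20,-1.76) (-1.46,-4.50) (2.88,-4.48) (5.30,2.22) (5.50,3.14) (4.12,3.44) (-2.98,4.02) (-3.74,2.74)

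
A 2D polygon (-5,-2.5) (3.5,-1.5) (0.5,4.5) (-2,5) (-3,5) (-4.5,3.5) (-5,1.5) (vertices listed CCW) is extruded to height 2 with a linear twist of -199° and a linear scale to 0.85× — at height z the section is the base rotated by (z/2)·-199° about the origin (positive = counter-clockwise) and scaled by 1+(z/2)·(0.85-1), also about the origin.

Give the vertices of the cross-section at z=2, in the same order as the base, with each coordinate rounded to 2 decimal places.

t = z/height = 2/2 = 1
s = 1 + (scale-1)·z/height = 1 + (0.85-1)·2/2 = 0.850000
θ = twist·z/height = -199°·2/2 = -199.0000° = -3.473205 rad
cos θ = -0.945519, sin θ = 0.325568 (intermediates below are computed at full precision and shown rounded to 5 d.p.)
v1: (-5,-2.5) → rotate → (5.54151,0.73596) → ×s → (4.71029,0.62556) → (4.71,0.63)
v2: (3.5,-1.5) → rotate → (-2.82096,2.55777) → ×s → (-2.39782,2.17410) → (-2.40,2.17)
v3: (0.5,4.5) → rotate → (-1.93782,-4.09205) → ×s → (-1.64714,-3.47824) → (-1.65,-3.48)
v4: (-2,5) → rotate → (0.26320,-5.37873) → ×s → (0.22372,-4.57192) → (0.22,-4.57)
v5: (-3,5) → rotate → (1.20871,-5.70430) → ×s → (1.02741,-4.84865) → (1.03,-4.85)
v6: (-4.5,3.5) → rotate → (3.11535,-4.77437) → ×s → (2.64804,-4.05822) → (2.65,-4.06)
v7: (-5,1.5) → rotate → (4.23924,-3.04612) → ×s → (3.60335,-2.58920) → (3.60,-2.59)

Cross-section at z=2: (4.71,0.63) (-2.40,2.17) (-1.65,-3.48) (0.22,-4.57) (1.03,-4.85) (2.65,-4.06) (3.60,-2.59)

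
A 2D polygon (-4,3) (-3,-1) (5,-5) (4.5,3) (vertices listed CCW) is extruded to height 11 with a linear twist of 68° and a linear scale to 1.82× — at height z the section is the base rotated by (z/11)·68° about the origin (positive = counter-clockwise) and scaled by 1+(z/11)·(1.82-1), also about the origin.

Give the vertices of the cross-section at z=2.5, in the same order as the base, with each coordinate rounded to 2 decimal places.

t = z/height = 2.5/11 = 0.227273
s = 1 + (scale-1)·z/height = 1 + (1.82-1)·2.5/11 = 1.186364
θ = twist·z/height = 68°·2.5/11 = 15.4545° = 0.269733 rad
cos θ = 0.963842, sin θ = 0.266474 (intermediates below are computed at full precision and shown rounded to 5 d.p.)
v1: (-4,3) → rotate → (-4.65479,1.82563) → ×s → (-5.52227,2.16586) → (-5.52,2.17)
v2: (-3,-1) → rotate → (-2.62505,-1.76326) → ×s → (-3.11427,-2.09187) → (-3.11,-2.09)
v3: (5,-5) → rotate → (6.15158,-3.48684) → ×s → (7.29801,-4.13666) → (7.30,-4.14)
v4: (4.5,3) → rotate → (3.53787,4.09066) → ×s → (4.19720,4.85301) → (4.20,4.85)

Cross-section at z=2.5: (-5.52,2.17) (-3.11,-2.09) (7.30,-4.14) (4.20,4.85)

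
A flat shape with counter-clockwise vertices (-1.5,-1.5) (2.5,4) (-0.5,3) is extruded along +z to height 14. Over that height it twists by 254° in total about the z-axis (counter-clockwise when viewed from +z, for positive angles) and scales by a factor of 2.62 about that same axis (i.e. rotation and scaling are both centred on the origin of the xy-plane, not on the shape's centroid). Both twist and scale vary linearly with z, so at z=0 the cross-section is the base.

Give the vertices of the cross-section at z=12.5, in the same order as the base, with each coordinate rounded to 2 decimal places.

t = z/height = 12.5/14 = 0.892857
s = 1 + (scale-1)·z/height = 1 + (2.62-1)·12.5/14 = 2.446429
θ = twist·z/height = 254°·12.5/14 = 226.7857° = 3.958157 rad
cos θ = -0.684729, sin θ = -0.728798 (intermediates below are computed at full precision and shown rounded to 5 d.p.)
v1: (-1.5,-1.5) → rotate → (-0.06610,2.12029) → ×s → (-0.16172,5.18714) → (-0.16,5.19)
v2: (2.5,4) → rotate → (1.20337,-4.56091) → ×s → (2.94396,-11.15794) → (2.94,-11.16)
v3: (-0.5,3) → rotate → (2.52876,-1.68979) → ×s → (6.18643,-4.13394) → (6.19,-4.13)

Cross-section at z=12.5: (-0.16,5.19) (2.94,-11.16) (6.19,-4.13)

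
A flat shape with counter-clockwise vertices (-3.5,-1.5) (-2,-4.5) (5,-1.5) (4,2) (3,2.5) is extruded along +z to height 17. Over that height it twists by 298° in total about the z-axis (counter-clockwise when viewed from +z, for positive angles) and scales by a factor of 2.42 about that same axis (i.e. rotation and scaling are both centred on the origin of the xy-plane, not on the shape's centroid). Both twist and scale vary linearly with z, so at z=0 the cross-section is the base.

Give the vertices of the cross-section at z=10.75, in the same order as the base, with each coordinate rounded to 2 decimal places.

t = z/height = 10.75/17 = 0.632353
s = 1 + (scale-1)·z/height = 1 + (2.42-1)·10.75/17 = 1.897941
θ = twist·z/height = 298°·10.75/17 = 188.4412° = 3.288919 rad
cos θ = -0.989167, sin θ = -0.146794 (intermediates below are computed at full precision and shown rounded to 5 d.p.)
v1: (-3.5,-1.5) → rotate → (3.24189,1.99753) → ×s → (6.15292,3.79119) → (6.15,3.79)
v2: (-2,-4.5) → rotate → (1.31776,4.74484) → ×s → (2.50103,9.00543) → (2.50,9.01)
v3: (5,-1.5) → rotate → (-5.16603,0.74978) → ×s → (-9.80481,1.42304) → (-9.80,1.42)
v4: (4,2) → rotate → (-3.66308,-2.56551) → ×s → (-6.95231,-4.86919) → (-6.95,-4.87)
v5: (3,2.5) → rotate → (-2.60052,-2.91330) → ×s → (-4.93563,-5.52927) → (-4.94,-5.53)

Cross-section at z=10.75: (6.15,3.79) (2.50,9.01) (-9.80,1.42) (-6.95,-4.87) (-4.94,-5.53)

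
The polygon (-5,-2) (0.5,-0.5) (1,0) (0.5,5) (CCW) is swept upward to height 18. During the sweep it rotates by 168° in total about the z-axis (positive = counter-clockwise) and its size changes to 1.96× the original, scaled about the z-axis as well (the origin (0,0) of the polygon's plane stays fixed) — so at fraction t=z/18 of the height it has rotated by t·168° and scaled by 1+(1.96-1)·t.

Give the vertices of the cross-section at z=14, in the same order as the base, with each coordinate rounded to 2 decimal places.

Cross-section at z=14: (8.34,-4.35) (0.09,1.23) (-1.14,1.32) (-7.19,-5.03)

t = z/height = 14/18 = 0.777778
s = 1 + (scale-1)·z/height = 1 + (1.96-1)·14/18 = 1.746667
θ = twist·z/height = 168°·14/18 = 130.6667° = 2.280564 rad
cos θ = -0.651657, sin θ = 0.758514 (intermediates below are computed at full precision and shown rounded to 5 d.p.)
v1: (-5,-2) → rotate → (4.77531,-2.48925) → ×s → (8.34088,-4.34790) → (8.34,-4.35)
v2: (0.5,-0.5) → rotate → (0.05343,0.70509) → ×s → (0.09332,1.23155) → (0.09,1.23)
v3: (1,0) → rotate → (-0.65166,0.75851) → ×s → (-1.13823,1.32487) → (-1.14,1.32)
v4: (0.5,5) → rotate → (-4.11840,-2.87903) → ×s → (-7.19347,-5.02870) → (-7.19,-5.03)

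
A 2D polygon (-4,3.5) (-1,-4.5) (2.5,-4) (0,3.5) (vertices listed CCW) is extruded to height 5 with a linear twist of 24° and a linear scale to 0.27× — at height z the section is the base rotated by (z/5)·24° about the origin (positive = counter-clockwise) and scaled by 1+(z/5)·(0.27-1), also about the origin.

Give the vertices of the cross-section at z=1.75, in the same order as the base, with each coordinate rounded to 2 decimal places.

Cross-section at z=1.75: (-3.33,2.14) (-0.25,-3.42) (2.28,-2.67) (-0.38,2.58)

t = z/height = 1.75/5 = 0.35
s = 1 + (scale-1)·z/height = 1 + (0.27-1)·1.75/5 = 0.744500
θ = twist·z/height = 24°·1.75/5 = 8.4000° = 0.146608 rad
cos θ = 0.989272, sin θ = 0.146083 (intermediates below are computed at full precision and shown rounded to 5 d.p.)
v1: (-4,3.5) → rotate → (-4.46838,2.87812) → ×s → (-3.32671,2.14276) → (-3.33,2.14)
v2: (-1,-4.5) → rotate → (-0.33190,-4.59781) → ×s → (-0.24710,-3.42307) → (-0.25,-3.42)
v3: (2.5,-4) → rotate → (3.05751,-3.59188) → ×s → (2.27632,-2.67416) → (2.28,-2.67)
v4: (0,3.5) → rotate → (-0.51129,3.46245) → ×s → (-0.38066,2.57780) → (-0.38,2.58)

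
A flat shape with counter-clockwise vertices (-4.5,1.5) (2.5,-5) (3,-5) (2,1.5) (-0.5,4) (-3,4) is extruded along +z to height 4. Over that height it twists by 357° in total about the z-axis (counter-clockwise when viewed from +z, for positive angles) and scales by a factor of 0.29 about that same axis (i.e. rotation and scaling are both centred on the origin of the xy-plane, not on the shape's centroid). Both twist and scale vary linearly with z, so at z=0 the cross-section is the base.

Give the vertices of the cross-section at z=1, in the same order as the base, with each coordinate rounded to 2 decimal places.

t = z/height = 1/4 = 0.25
s = 1 + (scale-1)·z/height = 1 + (0.29-1)·1/4 = 0.822500
θ = twist·z/height = 357°·1/4 = 89.2500° = 1.557706 rad
cos θ = 0.013090, sin θ = 0.999914 (intermediates below are computed at full precision and shown rounded to 5 d.p.)
v1: (-4.5,1.5) → rotate → (-1.55877,-4.47998) → ×s → (-1.28209,-3.68478) → (-1.28,-3.68)
v2: (2.5,-5) → rotate → (5.03230,2.43434) → ×s → (4.13906,2.00224) → (4.14,2.00)
v3: (3,-5) → rotate → (5.03884,2.93430) → ×s → (4.14445,2.41346) → (4.14,2.41)
v4: (2,1.5) → rotate → (-1.47369,2.01946) → ×s → (-1.21211,1.66101) → (-1.21,1.66)
v5: (-0.5,4) → rotate → (-4.00620,-0.44760) → ×s → (-3.29510,-0.36815) → (-3.30,-0.37)
v6: (-3,4) → rotate → (-4.03893,-2.94738) → ×s → (-3.32202,-2.42422) → (-3.32,-2.42)

Cross-section at z=1: (-1.28,-3.68) (4.14,2.00) (4.14,2.41) (-1.21,1.66) (-3.30,-0.37) (-3.32,-2.42)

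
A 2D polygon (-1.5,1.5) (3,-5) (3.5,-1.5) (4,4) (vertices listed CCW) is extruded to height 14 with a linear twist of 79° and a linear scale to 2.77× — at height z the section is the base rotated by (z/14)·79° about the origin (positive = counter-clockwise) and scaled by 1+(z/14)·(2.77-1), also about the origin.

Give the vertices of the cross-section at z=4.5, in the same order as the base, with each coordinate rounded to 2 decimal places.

t = z/height = 4.5/14 = 0.321429
s = 1 + (scale-1)·z/height = 1 + (2.77-1)·4.5/14 = 1.568929
θ = twist·z/height = 79°·4.5/14 = 25.3929° = 0.443189 rad
cos θ = 0.903389, sin θ = 0.428823 (intermediates below are computed at full precision and shown rounded to 5 d.p.)
v1: (-1.5,1.5) → rotate → (-1.99832,0.71185) → ×s → (-3.13522,1.11684) → (-3.14,1.12)
v2: (3,-5) → rotate → (4.85428,-3.23048) → ×s → (7.61602,-5.06839) → (7.62,-5.07)
v3: (3.5,-1.5) → rotate → (3.80509,0.14580) → ×s → (5.96992,0.22874) → (5.97,0.23)
v4: (4,4) → rotate → (1.89826,5.32885) → ×s → (2.97824,8.36058) → (2.98,8.36)

Cross-section at z=4.5: (-3.14,1.12) (7.62,-5.07) (5.97,0.23) (2.98,8.36)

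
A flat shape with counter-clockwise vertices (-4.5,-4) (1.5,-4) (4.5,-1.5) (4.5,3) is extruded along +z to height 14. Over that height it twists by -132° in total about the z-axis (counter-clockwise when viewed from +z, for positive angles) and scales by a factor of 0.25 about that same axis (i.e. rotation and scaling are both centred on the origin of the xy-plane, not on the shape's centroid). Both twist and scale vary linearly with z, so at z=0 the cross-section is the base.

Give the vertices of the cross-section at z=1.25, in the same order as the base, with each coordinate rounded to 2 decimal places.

t = z/height = 1.25/14 = 0.0892857
s = 1 + (scale-1)·z/height = 1 + (0.25-1)·1.25/14 = 0.933036
θ = twist·z/height = -132°·1.25/14 = -11.7857° = -0.205700 rad
cos θ = 0.978918, sin θ = -0.204252 (intermediates below are computed at full precision and shown rounded to 5 d.p.)
v1: (-4.5,-4) → rotate → (-5.22214,-2.99654) → ×s → (-4.87244,-2.79588) → (-4.87,-2.80)
v2: (1.5,-4) → rotate → (0.65137,-4.22205) → ×s → (0.60775,-3.93932) → (0.61,-3.94)
v3: (4.5,-1.5) → rotate → (4.09875,-2.38751) → ×s → (3.82428,-2.22763) → (3.82,-2.23)
v4: (4.5,3) → rotate → (5.01789,2.01762) → ×s → (4.68187,1.88251) → (4.68,1.88)

Cross-section at z=1.25: (-4.87,-2.80) (0.61,-3.94) (3.82,-2.23) (4.68,1.88)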